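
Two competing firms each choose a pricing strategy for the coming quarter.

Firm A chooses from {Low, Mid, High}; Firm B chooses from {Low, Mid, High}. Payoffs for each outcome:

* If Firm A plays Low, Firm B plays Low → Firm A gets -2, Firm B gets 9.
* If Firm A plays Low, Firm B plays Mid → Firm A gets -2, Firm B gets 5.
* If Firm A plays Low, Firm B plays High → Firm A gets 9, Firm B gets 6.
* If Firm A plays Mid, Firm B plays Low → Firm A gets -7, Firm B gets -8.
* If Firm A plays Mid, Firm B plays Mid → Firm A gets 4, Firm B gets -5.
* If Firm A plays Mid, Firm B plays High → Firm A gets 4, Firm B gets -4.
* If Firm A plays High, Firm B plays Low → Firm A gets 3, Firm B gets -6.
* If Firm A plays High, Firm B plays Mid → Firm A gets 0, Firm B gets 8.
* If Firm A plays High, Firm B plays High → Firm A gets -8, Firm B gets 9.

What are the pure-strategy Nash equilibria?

Check each profile: it is a Nash equilibrium iff no player can strictly gain by switching unilaterally.
(Low, Low): Firm A can switch to High (-2 → 3). Not NE.
(Low, Mid): Firm A can switch to Mid (-2 → 4). Not NE.
(Low, High): Firm B can switch to Low (6 → 9). Not NE.
(Mid, Low): Firm A can switch to Low (-7 → -2). Not NE.
(Mid, Mid): Firm B can switch to High (-5 → -4). Not NE.
(Mid, High): Firm A can switch to Low (4 → 9). Not NE.
(High, Low): Firm B can switch to Mid (-6 → 8). Not NE.
(High, Mid): Firm A can switch to Mid (0 → 4). Not NE.
(High, High): Firm A can switch to Low (-8 → 9). Not NE.

No pure-strategy Nash equilibrium.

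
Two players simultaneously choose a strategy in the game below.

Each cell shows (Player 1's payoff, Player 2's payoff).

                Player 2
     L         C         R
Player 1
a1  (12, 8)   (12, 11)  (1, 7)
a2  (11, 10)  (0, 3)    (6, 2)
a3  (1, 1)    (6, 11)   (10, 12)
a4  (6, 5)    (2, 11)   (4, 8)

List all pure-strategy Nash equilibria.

(a1, L): Player 2 can switch to C (8 → 11). Not NE.
(a1, C): Player 1 gets 12, best alternative 6; Player 2 gets 11, best alternative 8. No profitable deviation — NE.
(a1, R): Player 1 can switch to a2 (1 → 6). Not NE.
(a2, L): Player 1 can switch to a1 (11 → 12). Not NE.
(a2, C): Player 1 can switch to a1 (0 → 12). Not NE.
(a2, R): Player 1 can switch to a3 (6 → 10). Not NE.
(a3, L): Player 1 can switch to a1 (1 → 12). Not NE.
(a3, R): Player 1 gets 10, best alternative 6; Player 2 gets 12, best alternative 11. No profitable deviation — NE.
(The remaining 4 profiles each have a profitable deviation by the same check.)

The pure Nash equilibria are (a1, C) and (a3, R).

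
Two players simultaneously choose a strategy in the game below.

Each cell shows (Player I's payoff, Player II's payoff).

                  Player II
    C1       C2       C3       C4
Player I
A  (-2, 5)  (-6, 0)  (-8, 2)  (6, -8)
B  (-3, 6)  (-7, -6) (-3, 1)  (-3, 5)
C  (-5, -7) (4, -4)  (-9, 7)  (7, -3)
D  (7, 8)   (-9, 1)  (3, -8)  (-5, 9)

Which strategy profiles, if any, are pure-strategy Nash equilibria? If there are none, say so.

none

Mark each player's best response to every combination of opponents' strategies; a profile where every player is best-responding is a pure Nash equilibrium.
Player I against C1: payoffs -2, -3, -5, 7 → best response D.
Player I against C2: payoffs -6, -7, 4, -9 → best response C.
Player I against C3: payoffs -8, -3, -9, 3 → best response D.
Player I against C4: payoffs 6, -3, 7, -5 → best response C.
Player II against A: payoffs 5, 0, 2, -8 → best response C1.
Player II against B: payoffs 6, -6, 1, 5 → best response C1.
Player II against C: payoffs -7, -4, 7, -3 → best response C3.
Player II against D: payoffs 8, 1, -8, 9 → best response C4.
No profile is a mutual best response for all players.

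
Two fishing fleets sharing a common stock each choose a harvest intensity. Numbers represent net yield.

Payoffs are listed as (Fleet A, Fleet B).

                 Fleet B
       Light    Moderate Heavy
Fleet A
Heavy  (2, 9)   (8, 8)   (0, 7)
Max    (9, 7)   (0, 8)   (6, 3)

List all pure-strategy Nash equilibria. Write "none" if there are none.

none

Fleet A against Light: payoffs 2, 9 → best response Max.
Fleet A against Moderate: payoffs 8, 0 → best response Heavy.
Fleet A against Heavy: payoffs 0, 6 → best response Max.
Fleet B against Heavy: payoffs 9, 8, 7 → best response Light.
Fleet B against Max: payoffs 7, 8, 3 → best response Moderate.
No profile is a mutual best response for all players.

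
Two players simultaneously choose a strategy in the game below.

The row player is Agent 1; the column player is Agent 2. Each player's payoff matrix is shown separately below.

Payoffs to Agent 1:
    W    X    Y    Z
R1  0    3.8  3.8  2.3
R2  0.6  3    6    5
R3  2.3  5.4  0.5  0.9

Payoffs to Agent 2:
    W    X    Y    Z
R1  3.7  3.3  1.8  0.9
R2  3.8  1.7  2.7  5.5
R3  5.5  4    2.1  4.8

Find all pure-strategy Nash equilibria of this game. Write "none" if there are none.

Agent 1 against W: payoffs 0, 0.6, 2.3 → best response R3.
Agent 1 against X: payoffs 3.8, 3, 5.4 → best response R3.
Agent 1 against Y: payoffs 3.8, 6, 0.5 → best response R2.
Agent 1 against Z: payoffs 2.3, 5, 0.9 → best response R2.
Agent 2 against R1: payoffs 3.7, 3.3, 1.8, 0.9 → best response W.
Agent 2 against R2: payoffs 3.8, 1.7, 2.7, 5.5 → best response Z.
Agent 2 against R3: payoffs 5.5, 4, 2.1, 4.8 → best response W.
Mutual best responses: (R2, Z); (R3, W).

(R2, Z); (R3, W)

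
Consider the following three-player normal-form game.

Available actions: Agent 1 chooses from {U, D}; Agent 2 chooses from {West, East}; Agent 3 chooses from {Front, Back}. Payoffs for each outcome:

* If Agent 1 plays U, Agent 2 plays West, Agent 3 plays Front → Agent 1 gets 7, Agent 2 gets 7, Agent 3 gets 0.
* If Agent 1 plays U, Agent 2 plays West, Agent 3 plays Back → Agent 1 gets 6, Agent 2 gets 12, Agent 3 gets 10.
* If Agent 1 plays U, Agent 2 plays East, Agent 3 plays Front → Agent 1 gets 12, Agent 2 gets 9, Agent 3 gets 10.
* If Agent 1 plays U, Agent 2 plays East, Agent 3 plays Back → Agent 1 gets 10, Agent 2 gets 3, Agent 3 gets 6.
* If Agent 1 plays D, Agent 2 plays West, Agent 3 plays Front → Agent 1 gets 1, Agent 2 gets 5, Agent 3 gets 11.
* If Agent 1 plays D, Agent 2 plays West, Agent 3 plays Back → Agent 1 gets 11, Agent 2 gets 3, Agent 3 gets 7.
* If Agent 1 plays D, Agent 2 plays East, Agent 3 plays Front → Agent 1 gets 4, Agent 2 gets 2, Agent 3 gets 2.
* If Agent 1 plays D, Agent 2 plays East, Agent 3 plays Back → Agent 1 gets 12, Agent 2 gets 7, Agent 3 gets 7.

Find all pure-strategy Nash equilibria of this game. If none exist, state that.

Pure-strategy Nash equilibria: (U, East, Front) and (D, East, Back)

(U, West, Front): Agent 2 can switch to East (7 → 9). Not NE.
(U, West, Back): Agent 1 can switch to D (6 → 11). Not NE.
(U, East, Front): Agent 1 gets 12, best alternative 4; Agent 2 gets 9, best alternative 7; Agent 3 gets 10, best alternative 6. No profitable deviation — NE.
(U, East, Back): Agent 1 can switch to D (10 → 12). Not NE.
(D, West, Front): Agent 1 can switch to U (1 → 7). Not NE.
(D, West, Back): Agent 2 can switch to East (3 → 7). Not NE.
(D, East, Front): Agent 1 can switch to U (4 → 12). Not NE.
(D, East, Back): Agent 1 gets 12, best alternative 10; Agent 2 gets 7, best alternative 3; Agent 3 gets 7, best alternative 2. No profitable deviation — NE.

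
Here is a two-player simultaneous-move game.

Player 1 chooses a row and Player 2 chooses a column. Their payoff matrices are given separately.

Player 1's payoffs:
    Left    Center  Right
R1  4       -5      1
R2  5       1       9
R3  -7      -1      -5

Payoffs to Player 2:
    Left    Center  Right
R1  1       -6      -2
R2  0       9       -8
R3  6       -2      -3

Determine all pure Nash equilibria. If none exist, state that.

Mark each player's best response to every combination of opponents' strategies; a profile where every player is best-responding is a pure Nash equilibrium.
Player 1 against Left: payoffs 4, 5, -7 → best response R2.
Player 1 against Center: payoffs -5, 1, -1 → best response R2.
Player 1 against Right: payoffs 1, 9, -5 → best response R2.
Player 2 against R1: payoffs 1, -6, -2 → best response Left.
Player 2 against R2: payoffs 0, 9, -8 → best response Center.
Player 2 against R3: payoffs 6, -2, -3 → best response Left.
Mutual best responses: (R2, Center).

The unique pure-strategy Nash equilibrium is (R2, Center).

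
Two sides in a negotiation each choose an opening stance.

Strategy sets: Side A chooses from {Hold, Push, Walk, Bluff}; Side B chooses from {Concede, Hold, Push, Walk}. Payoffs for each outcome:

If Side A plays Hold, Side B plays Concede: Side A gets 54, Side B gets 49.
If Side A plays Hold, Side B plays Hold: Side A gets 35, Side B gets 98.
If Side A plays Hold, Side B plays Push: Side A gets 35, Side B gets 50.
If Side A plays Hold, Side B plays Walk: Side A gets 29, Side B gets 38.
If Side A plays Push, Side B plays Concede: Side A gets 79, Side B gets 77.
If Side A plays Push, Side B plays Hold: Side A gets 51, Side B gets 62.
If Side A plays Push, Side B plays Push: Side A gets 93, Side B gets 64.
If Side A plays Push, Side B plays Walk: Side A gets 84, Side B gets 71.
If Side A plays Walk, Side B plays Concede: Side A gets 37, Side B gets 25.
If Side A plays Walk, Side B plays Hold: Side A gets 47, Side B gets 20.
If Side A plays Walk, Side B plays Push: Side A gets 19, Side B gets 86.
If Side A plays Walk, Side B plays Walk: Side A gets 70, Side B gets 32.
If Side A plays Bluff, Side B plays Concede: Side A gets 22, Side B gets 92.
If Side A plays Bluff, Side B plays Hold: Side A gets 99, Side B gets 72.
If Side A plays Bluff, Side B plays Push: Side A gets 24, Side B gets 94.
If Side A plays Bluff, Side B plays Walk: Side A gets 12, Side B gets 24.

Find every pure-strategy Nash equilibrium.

For each strategy profile, look for a profitable unilateral deviation.
(Hold, Concede): Side A can switch to Push (54 → 79). Not NE.
(Hold, Hold): Side A can switch to Push (35 → 51). Not NE.
(Hold, Push): Side A can switch to Push (35 → 93). Not NE.
(Hold, Walk): Side A can switch to Push (29 → 84). Not NE.
(Push, Concede): Side A gets 79, best alternative 54; Side B gets 77, best alternative 71. No profitable deviation — NE.
(Push, Hold): Side A can switch to Bluff (51 → 99). Not NE.
(Push, Push): Side B can switch to Concede (64 → 77). Not NE.
(Push, Walk): Side B can switch to Concede (71 → 77). Not NE.
(Walk, Concede): Side A can switch to Hold (37 → 54). Not NE.
(The remaining 7 profiles each have a profitable deviation by the same check.)

(Push, Concede)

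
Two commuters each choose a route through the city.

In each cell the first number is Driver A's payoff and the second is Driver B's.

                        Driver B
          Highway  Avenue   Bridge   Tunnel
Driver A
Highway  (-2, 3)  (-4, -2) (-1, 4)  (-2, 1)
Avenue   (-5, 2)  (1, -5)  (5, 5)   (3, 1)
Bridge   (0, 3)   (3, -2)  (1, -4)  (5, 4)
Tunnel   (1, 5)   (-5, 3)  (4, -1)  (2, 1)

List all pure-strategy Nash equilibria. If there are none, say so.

(Avenue, Bridge) and (Bridge, Tunnel) and (Tunnel, Highway)

(Highway, Highway): Driver A can switch to Bridge (-2 → 0). Not NE.
(Highway, Avenue): Driver A can switch to Avenue (-4 → 1). Not NE.
(Highway, Bridge): Driver A can switch to Avenue (-1 → 5). Not NE.
(Highway, Tunnel): Driver A can switch to Avenue (-2 → 3). Not NE.
(Avenue, Highway): Driver A can switch to Highway (-5 → -2). Not NE.
(Avenue, Avenue): Driver A can switch to Bridge (1 → 3). Not NE.
(Avenue, Bridge): Driver A gets 5, best alternative 4; Driver B gets 5, best alternative 2. No profitable deviation — NE.
(Avenue, Tunnel): Driver A can switch to Bridge (3 → 5). Not NE.
(Bridge, Highway): Driver A can switch to Tunnel (0 → 1). Not NE.
(Bridge, Tunnel): Driver A gets 5, best alternative 3; Driver B gets 4, best alternative 3. No profitable deviation — NE.
(Tunnel, Highway): Driver A gets 1, best alternative 0; Driver B gets 5, best alternative 3. No profitable deviation — NE.
(The remaining 5 profiles each have a profitable deviation by the same check.)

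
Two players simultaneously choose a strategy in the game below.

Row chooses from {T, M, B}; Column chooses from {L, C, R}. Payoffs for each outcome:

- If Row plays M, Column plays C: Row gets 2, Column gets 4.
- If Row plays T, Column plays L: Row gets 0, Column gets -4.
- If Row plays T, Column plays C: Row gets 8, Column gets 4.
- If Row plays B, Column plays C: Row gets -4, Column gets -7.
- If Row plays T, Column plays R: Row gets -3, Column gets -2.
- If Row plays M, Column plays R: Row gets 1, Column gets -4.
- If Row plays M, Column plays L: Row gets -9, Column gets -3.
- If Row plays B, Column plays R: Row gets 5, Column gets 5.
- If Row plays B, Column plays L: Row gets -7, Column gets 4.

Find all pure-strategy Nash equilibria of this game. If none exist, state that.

Row against L: payoffs 0, -9, -7 → best response T.
Row against C: payoffs 8, 2, -4 → best response T.
Row against R: payoffs -3, 1, 5 → best response B.
Column against T: payoffs -4, 4, -2 → best response C.
Column against M: payoffs -3, 4, -4 → best response C.
Column against B: payoffs 4, -7, 5 → best response R.
Mutual best responses: (T, C); (B, R).

The pure Nash equilibria are (T, C) and (B, R).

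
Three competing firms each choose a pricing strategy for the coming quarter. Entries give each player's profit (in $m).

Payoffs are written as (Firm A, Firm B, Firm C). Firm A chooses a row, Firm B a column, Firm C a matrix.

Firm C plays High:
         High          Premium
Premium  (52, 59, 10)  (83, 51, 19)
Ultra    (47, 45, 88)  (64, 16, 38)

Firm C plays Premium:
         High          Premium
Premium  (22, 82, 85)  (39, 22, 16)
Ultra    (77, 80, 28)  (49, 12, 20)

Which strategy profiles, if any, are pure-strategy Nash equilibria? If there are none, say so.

Firm A against (High, High): payoffs 52, 47 → best response Premium.
Firm A against (High, Premium): payoffs 22, 77 → best response Ultra.
Firm A against (Premium, High): payoffs 83, 64 → best response Premium.
Firm A against (Premium, Premium): payoffs 39, 49 → best response Ultra.
Firm B against (Premium, High): payoffs 59, 51 → best response High.
Firm B against (Premium, Premium): payoffs 82, 22 → best response High.
Firm B against (Ultra, High): payoffs 45, 16 → best response High.
Firm B against (Ultra, Premium): payoffs 80, 12 → best response High.
Firm C against (Premium, High): payoffs 10, 85 → best response Premium.
Firm C against (Premium, Premium): payoffs 19, 16 → best response High.
Firm C against (Ultra, High): payoffs 88, 28 → best response High.
Firm C against (Ultra, Premium): payoffs 38, 20 → best response High.
No profile is a mutual best response for all players.

This game has no pure Nash equilibrium.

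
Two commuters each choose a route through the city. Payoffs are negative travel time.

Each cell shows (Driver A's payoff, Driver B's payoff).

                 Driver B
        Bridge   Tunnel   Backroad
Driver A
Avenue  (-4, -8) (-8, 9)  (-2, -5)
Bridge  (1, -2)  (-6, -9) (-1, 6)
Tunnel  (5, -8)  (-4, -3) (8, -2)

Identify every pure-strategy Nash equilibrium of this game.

Driver A against Bridge: payoffs -4, 1, 5 → best response Tunnel.
Driver A against Tunnel: payoffs -8, -6, -4 → best response Tunnel.
Driver A against Backroad: payoffs -2, -1, 8 → best response Tunnel.
Driver B against Avenue: payoffs -8, 9, -5 → best response Tunnel.
Driver B against Bridge: payoffs -2, -9, 6 → best response Backroad.
Driver B against Tunnel: payoffs -8, -3, -2 → best response Backroad.
Mutual best responses: (Tunnel, Backroad).

Pure NE: (Tunnel, Backroad)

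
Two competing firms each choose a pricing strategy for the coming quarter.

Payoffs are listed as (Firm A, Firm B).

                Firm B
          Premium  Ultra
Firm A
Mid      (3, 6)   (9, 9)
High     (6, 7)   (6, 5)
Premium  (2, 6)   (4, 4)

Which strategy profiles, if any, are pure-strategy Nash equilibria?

Check each profile: it is a Nash equilibrium iff no player can strictly gain by switching unilaterally.
(Mid, Premium): Firm A can switch to High (3 → 6). Not NE.
(Mid, Ultra): Firm A gets 9, best alternative 6; Firm B gets 9, best alternative 6. No profitable deviation — NE.
(High, Premium): Firm A gets 6, best alternative 3; Firm B gets 7, best alternative 5. No profitable deviation — NE.
(High, Ultra): Firm A can switch to Mid (6 → 9). Not NE.
(Premium, Premium): Firm A can switch to Mid (2 → 3). Not NE.
(Premium, Ultra): Firm A can switch to Mid (4 → 9). Not NE.

The pure Nash equilibria are (Mid, Ultra) and (High, Premium).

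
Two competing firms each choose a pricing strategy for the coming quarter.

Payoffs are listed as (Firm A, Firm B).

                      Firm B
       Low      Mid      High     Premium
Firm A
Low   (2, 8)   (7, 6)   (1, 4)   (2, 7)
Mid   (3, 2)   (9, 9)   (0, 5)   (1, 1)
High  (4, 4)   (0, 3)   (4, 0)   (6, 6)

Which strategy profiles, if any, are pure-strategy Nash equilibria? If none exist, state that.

(Low, Low): Firm A can switch to Mid (2 → 3). Not NE.
(Low, Mid): Firm A can switch to Mid (7 → 9). Not NE.
(Low, High): Firm A can switch to High (1 → 4). Not NE.
(Low, Premium): Firm A can switch to High (2 → 6). Not NE.
(Mid, Low): Firm A can switch to High (3 → 4). Not NE.
(Mid, Mid): Firm A gets 9, best alternative 7; Firm B gets 9, best alternative 5. No profitable deviation — NE.
(Mid, High): Firm A can switch to Low (0 → 1). Not NE.
(High, Premium): Firm A gets 6, best alternative 2; Firm B gets 6, best alternative 4. No profitable deviation — NE.
(The remaining 4 profiles each have a profitable deviation by the same check.)

Pure-strategy Nash equilibria: (Mid, Mid) and (High, Premium)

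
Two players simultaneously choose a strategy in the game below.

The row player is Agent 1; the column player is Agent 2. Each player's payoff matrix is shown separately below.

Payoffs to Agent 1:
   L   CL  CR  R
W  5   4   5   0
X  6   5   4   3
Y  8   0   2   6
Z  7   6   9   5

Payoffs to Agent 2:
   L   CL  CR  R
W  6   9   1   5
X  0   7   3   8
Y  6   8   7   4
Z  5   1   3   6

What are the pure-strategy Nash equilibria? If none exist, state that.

Agent 1 against L: payoffs 5, 6, 8, 7 → best response Y.
Agent 1 against CL: payoffs 4, 5, 0, 6 → best response Z.
Agent 1 against CR: payoffs 5, 4, 2, 9 → best response Z.
Agent 1 against R: payoffs 0, 3, 6, 5 → best response Y.
Agent 2 against W: payoffs 6, 9, 1, 5 → best response CL.
Agent 2 against X: payoffs 0, 7, 3, 8 → best response R.
Agent 2 against Y: payoffs 6, 8, 7, 4 → best response CL.
Agent 2 against Z: payoffs 5, 1, 3, 6 → best response R.
No profile is a mutual best response for all players.

none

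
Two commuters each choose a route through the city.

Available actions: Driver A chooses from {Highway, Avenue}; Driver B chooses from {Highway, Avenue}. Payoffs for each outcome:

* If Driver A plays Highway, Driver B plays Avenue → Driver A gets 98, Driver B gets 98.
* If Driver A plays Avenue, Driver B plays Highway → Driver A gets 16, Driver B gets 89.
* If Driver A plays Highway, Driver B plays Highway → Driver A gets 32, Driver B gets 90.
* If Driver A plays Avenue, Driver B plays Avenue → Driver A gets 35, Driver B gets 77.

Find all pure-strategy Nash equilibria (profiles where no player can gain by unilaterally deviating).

The unique pure-strategy Nash equilibrium is (Highway, Avenue).

Mark each player's best response to every combination of opponents' strategies; a profile where every player is best-responding is a pure Nash equilibrium.
Driver A against Highway: payoffs 32, 16 → best response Highway.
Driver A against Avenue: payoffs 98, 35 → best response Highway.
Driver B against Highway: payoffs 90, 98 → best response Avenue.
Driver B against Avenue: payoffs 89, 77 → best response Highway.
Mutual best responses: (Highway, Avenue).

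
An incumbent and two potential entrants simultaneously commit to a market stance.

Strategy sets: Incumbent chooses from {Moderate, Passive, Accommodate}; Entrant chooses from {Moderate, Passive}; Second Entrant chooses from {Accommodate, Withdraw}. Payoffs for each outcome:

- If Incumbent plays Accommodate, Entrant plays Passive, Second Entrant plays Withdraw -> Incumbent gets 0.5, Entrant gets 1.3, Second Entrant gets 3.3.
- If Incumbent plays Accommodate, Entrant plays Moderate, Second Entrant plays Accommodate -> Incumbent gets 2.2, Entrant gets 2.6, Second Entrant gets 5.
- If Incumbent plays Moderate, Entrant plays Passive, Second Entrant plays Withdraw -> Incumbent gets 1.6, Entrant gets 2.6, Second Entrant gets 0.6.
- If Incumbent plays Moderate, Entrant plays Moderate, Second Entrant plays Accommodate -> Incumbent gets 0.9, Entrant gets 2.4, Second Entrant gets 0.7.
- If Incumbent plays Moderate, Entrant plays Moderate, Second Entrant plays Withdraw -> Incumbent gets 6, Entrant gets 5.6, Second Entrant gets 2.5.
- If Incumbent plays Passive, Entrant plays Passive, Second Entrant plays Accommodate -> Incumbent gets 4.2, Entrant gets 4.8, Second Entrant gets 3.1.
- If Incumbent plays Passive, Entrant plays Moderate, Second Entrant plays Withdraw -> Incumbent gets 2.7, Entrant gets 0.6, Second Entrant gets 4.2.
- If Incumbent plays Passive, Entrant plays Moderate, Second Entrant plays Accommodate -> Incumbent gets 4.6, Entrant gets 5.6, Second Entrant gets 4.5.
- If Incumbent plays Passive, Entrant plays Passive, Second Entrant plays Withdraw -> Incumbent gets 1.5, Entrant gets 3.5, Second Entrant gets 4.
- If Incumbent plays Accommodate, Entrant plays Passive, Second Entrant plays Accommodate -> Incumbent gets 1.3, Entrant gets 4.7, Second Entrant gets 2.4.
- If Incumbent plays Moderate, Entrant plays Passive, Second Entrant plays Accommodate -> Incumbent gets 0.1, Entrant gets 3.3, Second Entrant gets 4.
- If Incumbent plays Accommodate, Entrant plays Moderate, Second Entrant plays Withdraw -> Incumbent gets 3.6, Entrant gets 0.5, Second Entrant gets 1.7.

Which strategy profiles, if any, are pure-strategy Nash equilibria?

The pure Nash equilibria are (Moderate, Moderate, Withdraw) and (Passive, Moderate, Accommodate).

For each player, find the best response to each opponent profile; mutual best responses are the pure NE.
Incumbent against (Moderate, Accommodate): payoffs 0.9, 4.6, 2.2 → best response Passive.
Incumbent against (Moderate, Withdraw): payoffs 6, 2.7, 3.6 → best response Moderate.
Incumbent against (Passive, Accommodate): payoffs 0.1, 4.2, 1.3 → best response Passive.
Incumbent against (Passive, Withdraw): payoffs 1.6, 1.5, 0.5 → best response Moderate.
Entrant against (Moderate, Accommodate): payoffs 2.4, 3.3 → best response Passive.
Entrant against (Moderate, Withdraw): payoffs 5.6, 2.6 → best response Moderate.
Entrant against (Passive, Accommodate): payoffs 5.6, 4.8 → best response Moderate.
Entrant against (Passive, Withdraw): payoffs 0.6, 3.5 → best response Passive.
Entrant against (Accommodate, Accommodate): payoffs 2.6, 4.7 → best response Passive.
Entrant against (Accommodate, Withdraw): payoffs 0.5, 1.3 → best response Passive.
Second Entrant against (Moderate, Moderate): payoffs 0.7, 2.5 → best response Withdraw.
Second Entrant against (Moderate, Passive): payoffs 4, 0.6 → best response Accommodate.
Second Entrant against (Passive, Moderate): payoffs 4.5, 4.2 → best response Accommodate.
Second Entrant against (Passive, Passive): payoffs 3.1, 4 → best response Withdraw.
Second Entrant against (Accommodate, Moderate): payoffs 5, 1.7 → best response Accommodate.
Second Entrant against (Accommodate, Passive): payoffs 2.4, 3.3 → best response Withdraw.
Mutual best responses: (Moderate, Moderate, Withdraw); (Passive, Moderate, Accommodate).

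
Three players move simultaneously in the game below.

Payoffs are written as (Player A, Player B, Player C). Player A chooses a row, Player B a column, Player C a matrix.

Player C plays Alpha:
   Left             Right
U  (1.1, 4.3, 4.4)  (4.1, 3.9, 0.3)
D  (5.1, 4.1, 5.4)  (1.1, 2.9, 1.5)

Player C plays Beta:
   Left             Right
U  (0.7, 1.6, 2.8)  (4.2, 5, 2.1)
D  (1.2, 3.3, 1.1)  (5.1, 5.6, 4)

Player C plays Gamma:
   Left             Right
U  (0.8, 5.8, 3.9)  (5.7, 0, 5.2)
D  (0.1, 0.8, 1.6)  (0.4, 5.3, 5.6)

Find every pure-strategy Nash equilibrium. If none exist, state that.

The unique pure-strategy Nash equilibrium is (D, Left, Alpha).

Player A against (Left, Alpha): payoffs 1.1, 5.1 → best response D.
Player A against (Left, Beta): payoffs 0.7, 1.2 → best response D.
Player A against (Left, Gamma): payoffs 0.8, 0.1 → best response U.
Player A against (Right, Alpha): payoffs 4.1, 1.1 → best response U.
Player A against (Right, Beta): payoffs 4.2, 5.1 → best response D.
Player A against (Right, Gamma): payoffs 5.7, 0.4 → best response U.
Player B against (U, Alpha): payoffs 4.3, 3.9 → best response Left.
Player B against (U, Beta): payoffs 1.6, 5 → best response Right.
Player B against (U, Gamma): payoffs 5.8, 0 → best response Left.
Player B against (D, Alpha): payoffs 4.1, 2.9 → best response Left.
Player B against (D, Beta): payoffs 3.3, 5.6 → best response Right.
Player B against (D, Gamma): payoffs 0.8, 5.3 → best response Right.
Player C against (U, Left): payoffs 4.4, 2.8, 3.9 → best response Alpha.
Player C against (U, Right): payoffs 0.3, 2.1, 5.2 → best response Gamma.
Player C against (D, Left): payoffs 5.4, 1.1, 1.6 → best response Alpha.
Player C against (D, Right): payoffs 1.5, 4, 5.6 → best response Gamma.
Mutual best responses: (D, Left, Alpha).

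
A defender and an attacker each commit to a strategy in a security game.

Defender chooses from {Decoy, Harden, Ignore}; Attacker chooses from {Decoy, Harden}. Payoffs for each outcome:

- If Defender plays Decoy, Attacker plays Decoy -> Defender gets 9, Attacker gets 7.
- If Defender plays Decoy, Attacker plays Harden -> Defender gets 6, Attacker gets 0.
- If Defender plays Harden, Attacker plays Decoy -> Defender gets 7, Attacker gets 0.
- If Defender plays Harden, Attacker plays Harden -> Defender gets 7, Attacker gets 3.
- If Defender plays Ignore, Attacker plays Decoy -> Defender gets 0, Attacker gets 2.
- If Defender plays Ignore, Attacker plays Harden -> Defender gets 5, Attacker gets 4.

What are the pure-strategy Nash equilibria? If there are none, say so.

(Decoy, Decoy): Defender gets 9, best alternative 7; Attacker gets 7, best alternative 0. No profitable deviation — NE.
(Decoy, Harden): Defender can switch to Harden (6 → 7). Not NE.
(Harden, Decoy): Defender can switch to Decoy (7 → 9). Not NE.
(Harden, Harden): Defender gets 7, best alternative 6; Attacker gets 3, best alternative 0. No profitable deviation — NE.
(Ignore, Decoy): Defender can switch to Decoy (0 → 9). Not NE.
(Ignore, Harden): Defender can switch to Decoy (5 → 6). Not NE.

The pure Nash equilibria are (Decoy, Decoy), (Harden, Harden).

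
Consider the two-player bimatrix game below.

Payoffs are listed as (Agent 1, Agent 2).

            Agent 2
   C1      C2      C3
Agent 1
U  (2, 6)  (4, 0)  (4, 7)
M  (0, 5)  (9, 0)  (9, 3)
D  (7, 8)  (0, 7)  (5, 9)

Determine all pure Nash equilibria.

There is no pure-strategy Nash equilibrium.

(U, C1): Agent 1 can switch to D (2 → 7). Not NE.
(U, C2): Agent 1 can switch to M (4 → 9). Not NE.
(U, C3): Agent 1 can switch to M (4 → 9). Not NE.
(M, C1): Agent 1 can switch to U (0 → 2). Not NE.
(M, C2): Agent 2 can switch to C1 (0 → 5). Not NE.
(M, C3): Agent 2 can switch to C1 (3 → 5). Not NE.
(D, C1): Agent 2 can switch to C3 (8 → 9). Not NE.
(D, C2): Agent 1 can switch to U (0 → 4). Not NE.
(D, C3): Agent 1 can switch to M (5 → 9). Not NE.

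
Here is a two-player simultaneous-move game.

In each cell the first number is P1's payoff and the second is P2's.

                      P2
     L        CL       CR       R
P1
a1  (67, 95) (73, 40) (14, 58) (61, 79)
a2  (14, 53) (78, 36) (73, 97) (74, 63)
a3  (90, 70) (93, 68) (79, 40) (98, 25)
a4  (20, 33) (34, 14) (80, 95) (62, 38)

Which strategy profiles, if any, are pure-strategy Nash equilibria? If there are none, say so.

For each strategy profile, look for a profitable unilateral deviation.
(a1, L): P1 can switch to a3 (67 → 90). Not NE.
(a1, CL): P1 can switch to a2 (73 → 78). Not NE.
(a1, CR): P1 can switch to a2 (14 → 73). Not NE.
(a1, R): P1 can switch to a2 (61 → 74). Not NE.
(a2, L): P1 can switch to a1 (14 → 67). Not NE.
(a2, CL): P1 can switch to a3 (78 → 93). Not NE.
(a2, CR): P1 can switch to a3 (73 → 79). Not NE.
(a2, R): P1 can switch to a3 (74 → 98). Not NE.
(a3, L): P1 gets 90, best alternative 67; P2 gets 70, best alternative 68. No profitable deviation — NE.
(a3, CL): P2 can switch to L (68 → 70). Not NE.
(a3, CR): P1 can switch to a4 (79 → 80). Not NE.
(a3, R): P2 can switch to L (25 → 70). Not NE.
(a4, L): P1 can switch to a1 (20 → 67). Not NE.
(a4, CR): P1 gets 80, best alternative 79; P2 gets 95, best alternative 38. No profitable deviation — NE.
(The remaining 2 profiles each have a profitable deviation by the same check.)

(a3, L) and (a4, CR)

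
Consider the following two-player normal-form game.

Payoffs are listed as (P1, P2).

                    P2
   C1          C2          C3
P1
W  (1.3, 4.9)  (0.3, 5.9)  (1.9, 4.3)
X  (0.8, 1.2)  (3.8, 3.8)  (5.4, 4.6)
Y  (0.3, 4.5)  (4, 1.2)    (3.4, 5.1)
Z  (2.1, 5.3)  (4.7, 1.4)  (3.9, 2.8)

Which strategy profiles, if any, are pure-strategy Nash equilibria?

Pure-strategy Nash equilibria: (X, C3); (Z, C1)

P1 against C1: payoffs 1.3, 0.8, 0.3, 2.1 → best response Z.
P1 against C2: payoffs 0.3, 3.8, 4, 4.7 → best response Z.
P1 against C3: payoffs 1.9, 5.4, 3.4, 3.9 → best response X.
P2 against W: payoffs 4.9, 5.9, 4.3 → best response C2.
P2 against X: payoffs 1.2, 3.8, 4.6 → best response C3.
P2 against Y: payoffs 4.5, 1.2, 5.1 → best response C3.
P2 against Z: payoffs 5.3, 1.4, 2.8 → best response C1.
Mutual best responses: (X, C3); (Z, C1).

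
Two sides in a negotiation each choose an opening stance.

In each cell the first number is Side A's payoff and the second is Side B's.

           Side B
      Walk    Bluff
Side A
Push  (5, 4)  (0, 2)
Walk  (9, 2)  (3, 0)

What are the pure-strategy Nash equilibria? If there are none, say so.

For each strategy profile, look for a profitable unilateral deviation.
(Push, Walk): Side A can switch to Walk (5 → 9). Not NE.
(Push, Bluff): Side A can switch to Walk (0 → 3). Not NE.
(Walk, Walk): Side A gets 9, best alternative 5; Side B gets 2, best alternative 0. No profitable deviation — NE.
(Walk, Bluff): Side B can switch to Walk (0 → 2). Not NE.

(Walk, Walk)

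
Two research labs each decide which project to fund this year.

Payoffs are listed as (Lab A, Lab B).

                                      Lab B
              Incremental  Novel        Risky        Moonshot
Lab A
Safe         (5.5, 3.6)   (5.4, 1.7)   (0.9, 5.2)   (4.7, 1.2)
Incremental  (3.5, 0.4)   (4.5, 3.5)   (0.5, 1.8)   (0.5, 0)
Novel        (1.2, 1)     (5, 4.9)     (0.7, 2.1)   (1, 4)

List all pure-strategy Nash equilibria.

Lab A against Incremental: payoffs 5.5, 3.5, 1.2 → best response Safe.
Lab A against Novel: payoffs 5.4, 4.5, 5 → best response Safe.
Lab A against Risky: payoffs 0.9, 0.5, 0.7 → best response Safe.
Lab A against Moonshot: payoffs 4.7, 0.5, 1 → best response Safe.
Lab B against Safe: payoffs 3.6, 1.7, 5.2, 1.2 → best response Risky.
Lab B against Incremental: payoffs 0.4, 3.5, 1.8, 0 → best response Novel.
Lab B against Novel: payoffs 1, 4.9, 2.1, 4 → best response Novel.
Mutual best responses: (Safe, Risky).

Pure NE: (Safe, Risky)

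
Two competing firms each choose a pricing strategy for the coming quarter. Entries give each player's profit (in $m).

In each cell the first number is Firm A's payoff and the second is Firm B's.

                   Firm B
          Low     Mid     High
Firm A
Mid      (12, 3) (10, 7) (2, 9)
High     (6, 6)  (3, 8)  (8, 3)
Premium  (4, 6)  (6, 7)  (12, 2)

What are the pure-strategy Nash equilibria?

Mark each player's best response to every combination of opponents' strategies; a profile where every player is best-responding is a pure Nash equilibrium.
Firm A against Low: payoffs 12, 6, 4 → best response Mid.
Firm A against Mid: payoffs 10, 3, 6 → best response Mid.
Firm A against High: payoffs 2, 8, 12 → best response Premium.
Firm B against Mid: payoffs 3, 7, 9 → best response High.
Firm B against High: payoffs 6, 8, 3 → best response Mid.
Firm B against Premium: payoffs 6, 7, 2 → best response Mid.
No profile is a mutual best response for all players.

No pure-strategy Nash equilibrium.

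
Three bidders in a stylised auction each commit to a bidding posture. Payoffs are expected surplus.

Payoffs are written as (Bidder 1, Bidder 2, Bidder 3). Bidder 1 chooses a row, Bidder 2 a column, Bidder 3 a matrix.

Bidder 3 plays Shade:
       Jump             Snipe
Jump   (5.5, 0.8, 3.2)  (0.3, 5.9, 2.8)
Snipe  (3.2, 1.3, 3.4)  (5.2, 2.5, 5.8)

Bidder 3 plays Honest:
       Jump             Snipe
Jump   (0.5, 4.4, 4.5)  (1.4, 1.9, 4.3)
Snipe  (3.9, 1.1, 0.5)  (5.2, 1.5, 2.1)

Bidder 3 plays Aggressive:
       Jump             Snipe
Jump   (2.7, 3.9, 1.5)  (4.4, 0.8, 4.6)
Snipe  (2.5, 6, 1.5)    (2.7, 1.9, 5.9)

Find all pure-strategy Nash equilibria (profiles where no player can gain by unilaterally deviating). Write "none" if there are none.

(Jump, Jump, Shade): Bidder 2 can switch to Snipe (0.8 → 5.9). Not NE.
(Jump, Jump, Honest): Bidder 1 can switch to Snipe (0.5 → 3.9). Not NE.
(Jump, Jump, Aggressive): Bidder 3 can switch to Shade (1.5 → 3.2). Not NE.
(Jump, Snipe, Shade): Bidder 1 can switch to Snipe (0.3 → 5.2). Not NE.
(Jump, Snipe, Honest): Bidder 1 can switch to Snipe (1.4 → 5.2). Not NE.
(Jump, Snipe, Aggressive): Bidder 2 can switch to Jump (0.8 → 3.9). Not NE.
(Snipe, Jump, Shade): Bidder 1 can switch to Jump (3.2 → 5.5). Not NE.
(Snipe, Jump, Honest): Bidder 2 can switch to Snipe (1.1 → 1.5). Not NE.
(The remaining 4 profiles each have a profitable deviation by the same check.)

none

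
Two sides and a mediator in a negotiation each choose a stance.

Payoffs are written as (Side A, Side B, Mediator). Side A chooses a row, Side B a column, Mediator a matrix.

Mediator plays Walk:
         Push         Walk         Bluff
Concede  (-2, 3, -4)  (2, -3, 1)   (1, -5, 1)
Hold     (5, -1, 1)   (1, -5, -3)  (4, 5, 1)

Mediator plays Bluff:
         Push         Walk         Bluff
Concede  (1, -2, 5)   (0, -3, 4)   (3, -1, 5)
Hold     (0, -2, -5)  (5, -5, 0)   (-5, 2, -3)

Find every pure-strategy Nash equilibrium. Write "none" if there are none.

Mark each player's best response to every combination of opponents' strategies; a profile where every player is best-responding is a pure Nash equilibrium.
Side A against (Push, Walk): payoffs -2, 5 → best response Hold.
Side A against (Push, Bluff): payoffs 1, 0 → best response Concede.
Side A against (Walk, Walk): payoffs 2, 1 → best response Concede.
Side A against (Walk, Bluff): payoffs 0, 5 → best response Hold.
Side A against (Bluff, Walk): payoffs 1, 4 → best response Hold.
Side A against (Bluff, Bluff): payoffs 3, -5 → best response Concede.
Side B against (Concede, Walk): payoffs 3, -3, -5 → best response Push.
Side B against (Concede, Bluff): payoffs -2, -3, -1 → best response Bluff.
Side B against (Hold, Walk): payoffs -1, -5, 5 → best response Bluff.
Side B against (Hold, Bluff): payoffs -2, -5, 2 → best response Bluff.
Mediator against (Concede, Push): payoffs -4, 5 → best response Bluff.
Mediator against (Concede, Walk): payoffs 1, 4 → best response Bluff.
Mediator against (Concede, Bluff): payoffs 1, 5 → best response Bluff.
Mediator against (Hold, Push): payoffs 1, -5 → best response Walk.
Mediator against (Hold, Walk): payoffs -3, 0 → best response Bluff.
Mediator against (Hold, Bluff): payoffs 1, -3 → best response Walk.
Mutual best responses: (Concede, Bluff, Bluff); (Hold, Bluff, Walk).

Pure-strategy Nash equilibria: (Concede, Bluff, Bluff); (Hold, Bluff, Walk)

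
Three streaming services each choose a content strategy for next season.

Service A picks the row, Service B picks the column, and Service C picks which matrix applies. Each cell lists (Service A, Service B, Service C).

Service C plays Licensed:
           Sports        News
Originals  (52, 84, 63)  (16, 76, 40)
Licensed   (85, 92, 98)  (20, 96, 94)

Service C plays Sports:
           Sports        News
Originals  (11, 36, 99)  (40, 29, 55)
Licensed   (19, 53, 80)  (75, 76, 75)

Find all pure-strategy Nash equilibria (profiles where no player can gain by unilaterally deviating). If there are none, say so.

Service A against (Sports, Licensed): payoffs 52, 85 → best response Licensed.
Service A against (Sports, Sports): payoffs 11, 19 → best response Licensed.
Service A against (News, Licensed): payoffs 16, 20 → best response Licensed.
Service A against (News, Sports): payoffs 40, 75 → best response Licensed.
Service B against (Originals, Licensed): payoffs 84, 76 → best response Sports.
Service B against (Originals, Sports): payoffs 36, 29 → best response Sports.
Service B against (Licensed, Licensed): payoffs 92, 96 → best response News.
Service B against (Licensed, Sports): payoffs 53, 76 → best response News.
Service C against (Originals, Sports): payoffs 63, 99 → best response Sports.
Service C against (Originals, News): payoffs 40, 55 → best response Sports.
Service C against (Licensed, Sports): payoffs 98, 80 → best response Licensed.
Service C against (Licensed, News): payoffs 94, 75 → best response Licensed.
Mutual best responses: (Licensed, News, Licensed).

The unique pure-strategy Nash equilibrium is (Licensed, News, Licensed).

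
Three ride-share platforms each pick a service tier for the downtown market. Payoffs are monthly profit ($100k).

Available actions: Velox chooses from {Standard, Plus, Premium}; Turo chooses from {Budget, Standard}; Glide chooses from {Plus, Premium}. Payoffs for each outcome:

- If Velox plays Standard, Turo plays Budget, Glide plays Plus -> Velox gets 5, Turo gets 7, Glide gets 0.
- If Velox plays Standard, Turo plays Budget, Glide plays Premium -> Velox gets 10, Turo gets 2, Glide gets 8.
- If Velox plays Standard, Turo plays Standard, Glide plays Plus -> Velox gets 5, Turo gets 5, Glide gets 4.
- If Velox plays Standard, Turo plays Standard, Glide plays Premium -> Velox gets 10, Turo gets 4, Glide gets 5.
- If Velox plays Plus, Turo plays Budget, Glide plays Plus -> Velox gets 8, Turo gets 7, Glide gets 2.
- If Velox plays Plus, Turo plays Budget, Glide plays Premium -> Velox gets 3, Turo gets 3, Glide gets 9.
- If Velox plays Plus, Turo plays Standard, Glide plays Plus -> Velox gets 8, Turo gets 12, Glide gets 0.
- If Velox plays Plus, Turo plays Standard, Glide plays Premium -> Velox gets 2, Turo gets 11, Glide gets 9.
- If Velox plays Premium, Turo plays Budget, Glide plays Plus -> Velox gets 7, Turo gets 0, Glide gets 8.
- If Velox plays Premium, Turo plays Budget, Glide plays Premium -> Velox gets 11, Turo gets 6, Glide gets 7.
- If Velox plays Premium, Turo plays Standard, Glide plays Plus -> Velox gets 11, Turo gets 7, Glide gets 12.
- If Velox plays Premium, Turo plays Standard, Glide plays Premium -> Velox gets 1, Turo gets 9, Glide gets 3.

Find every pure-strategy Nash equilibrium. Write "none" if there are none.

(Standard, Budget, Plus): Velox can switch to Plus (5 → 8). Not NE.
(Standard, Budget, Premium): Velox can switch to Premium (10 → 11). Not NE.
(Standard, Standard, Plus): Velox can switch to Plus (5 → 8). Not NE.
(Standard, Standard, Premium): Velox gets 10, best alternative 2; Turo gets 4, best alternative 2; Glide gets 5, best alternative 4. No profitable deviation — NE.
(Plus, Budget, Plus): Turo can switch to Standard (7 → 12). Not NE.
(Plus, Budget, Premium): Velox can switch to Standard (3 → 10). Not NE.
(Plus, Standard, Plus): Velox can switch to Premium (8 → 11). Not NE.
(Plus, Standard, Premium): Velox can switch to Standard (2 → 10). Not NE.
(Premium, Budget, Plus): Velox can switch to Plus (7 → 8). Not NE.
(Premium, Budget, Premium): Turo can switch to Standard (6 → 9). Not NE.
(Premium, Standard, Plus): Velox gets 11, best alternative 8; Turo gets 7, best alternative 0; Glide gets 12, best alternative 3. No profitable deviation — NE.
(Premium, Standard, Premium): Velox can switch to Standard (1 → 10). Not NE.

(Standard, Standard, Premium) and (Premium, Standard, Plus)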